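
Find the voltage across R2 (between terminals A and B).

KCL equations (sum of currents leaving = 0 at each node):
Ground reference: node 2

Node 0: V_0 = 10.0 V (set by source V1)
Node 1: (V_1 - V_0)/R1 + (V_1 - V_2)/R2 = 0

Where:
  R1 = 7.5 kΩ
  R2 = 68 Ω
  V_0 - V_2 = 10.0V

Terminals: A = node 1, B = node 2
R1 and R2 are in series across V1 (node 0 → node 1 → node 2), and the output A–B is taken across R2, so this is a voltage divider.
Series current: I = V1/(R1 + R2) = 10/(7500 + 68) = 10/7568 = 0.001321 A
V_R2 = I × R2 = V1 × R2/(R1 + R2) = 10 × 68/7568 = 0.08985 V

Final answer: 0.08985 V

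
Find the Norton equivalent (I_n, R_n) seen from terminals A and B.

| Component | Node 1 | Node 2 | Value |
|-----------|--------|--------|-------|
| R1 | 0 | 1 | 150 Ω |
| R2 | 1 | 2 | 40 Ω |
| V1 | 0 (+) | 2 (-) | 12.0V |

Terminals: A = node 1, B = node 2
Find the Thévenin equivalent first; then I_n = V_th/R_th and R_n = R_th.
Step 1 — V_th is the open-circuit voltage V_A - V_B (nothing connected across the terminals).
Nodal analysis, taking node 2 as the 0 V reference.
Source V1 fixes V_0 = 12 V.
KCL at each unknown node (sum of currents leaving = 0; resistances in Ω):
  Node 1: (V_1 - 12)/150 + (V_1 - 0)/40 = 0
Collecting terms: 0.03167 × V_1 = 0.08  =>  V_1 = 2.526 V
V_th = V_1 - V_2 = 2.526 - 0 = 2.526 V
Step 2 — R_th: zero the source — replace V1 by a short circuit (node 2 merges into node 0) — and find the resistance seen between A (node 1) and B (node 0).
Reduce the network between node 1 (A) and node 0 (B) by series/parallel combination:
  Rp1 = R1 ‖ R2 (parallel, both between nodes 0 and 1) = 1/(1/150 + 1/40) = 31.58 Ω
R_th = 31.58 Ω
I_n = V_th/R_th = 2.526/31.58 = 0.08 A, and R_n = R_th = 31.58 Ω

Final answer: I_n = 0.08 A, R_n = 31.58 Ω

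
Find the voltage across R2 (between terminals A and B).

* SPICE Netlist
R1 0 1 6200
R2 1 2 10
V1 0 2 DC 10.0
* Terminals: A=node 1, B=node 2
R1 and R2 are in series across V1 (node 0 → node 1 → node 2), and the output A–B is taken across R2, so this is a voltage divider.
Series current: I = V1/(R1 + R2) = 10/(6200 + 10) = 10/6210 = 0.00161 A
V_R2 = I × R2 = V1 × R2/(R1 + R2) = 10 × 10/6210 = 0.0161 V

Final answer: 0.0161 V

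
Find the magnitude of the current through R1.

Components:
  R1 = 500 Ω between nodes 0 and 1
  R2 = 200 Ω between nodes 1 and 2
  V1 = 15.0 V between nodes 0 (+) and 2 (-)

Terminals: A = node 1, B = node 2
Nodal analysis, taking node 2 as the 0 V reference.
Source V1 fixes V_0 = 15 V.
KCL at each unknown node (sum of currents leaving = 0; resistances in Ω):
  Node 1: (V_1 - 15)/500 + (V_1 - 0)/200 = 0
Collecting terms: 0.007 × V_1 = 0.03  =>  V_1 = 4.286 V
I_R1 = (V_0 - V_1)/R1 = (15 - 4.286)/500 = 0.02143 A
|I_R1| = 0.02143 A

Final answer: |I_R1| = 0.02143 A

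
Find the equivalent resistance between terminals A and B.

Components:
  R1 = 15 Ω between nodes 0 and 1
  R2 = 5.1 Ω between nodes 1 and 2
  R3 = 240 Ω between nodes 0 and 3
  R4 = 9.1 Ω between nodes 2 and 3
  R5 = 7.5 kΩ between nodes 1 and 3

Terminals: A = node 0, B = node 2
The network is not a plain series/parallel combination. Inject a 1 A test current into terminal A (node 0) and return it from terminal B (node 2); then R_eq = V_A / (1 A).
Nodal analysis, taking node 2 as the 0 V reference.
Current source I_test pushes 1 A into node 0 and draws it out of node 2.
KCL at each unknown node (sum of currents leaving = 0; resistances in Ω):
  Node 0: (V_0 - V_1)/15 + (V_0 - V_3)/240 - 1 = 0
  Node 1: (V_1 - V_0)/15 + (V_1 - 0)/5.1 + (V_1 - V_3)/7500 = 0
  Node 3: (V_3 - V_0)/240 + (V_3 - V_1)/7500 + (V_3 - 0)/9.1 = 0
Collecting terms (coefficients in siemens):
  0.07083·V_0 - 0.06667·V_1 - 0.004167·V_3 = 1
  0.2629·V_1 - 0.06667·V_0 - 0.0001333·V_3 = 0
  0.1142·V_3 - 0.004167·V_0 - 0.0001333·V_1 = 0
Solving these 3 simultaneous equations (Gaussian elimination) gives:
  V_0 = 18.6 V, V_1 = 4.717 V, V_3 = 0.6841 V
R_eq = V_0 / 1 A = 18.6 Ω

Final answer: 18.6 Ω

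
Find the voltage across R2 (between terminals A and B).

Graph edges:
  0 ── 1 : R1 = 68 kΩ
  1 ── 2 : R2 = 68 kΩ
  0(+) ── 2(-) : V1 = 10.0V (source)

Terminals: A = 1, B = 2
R1 and R2 are in series across V1 (node 0 → node 1 → node 2), and the output A–B is taken across R2, so this is a voltage divider.
Series current: I = V1/(R1 + R2) = 10/(68000 + 68000) = 10/136000 = 0.00007353 A
V_R2 = I × R2 = V1 × R2/(R1 + R2) = 10 × 68000/136000 = 5 V

Final answer: 5 V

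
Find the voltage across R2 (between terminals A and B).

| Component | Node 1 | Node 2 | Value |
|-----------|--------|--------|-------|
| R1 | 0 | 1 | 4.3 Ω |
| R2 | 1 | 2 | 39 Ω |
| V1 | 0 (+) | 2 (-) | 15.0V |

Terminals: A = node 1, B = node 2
R1 and R2 are in series across V1 (node 0 → node 1 → node 2), and the output A–B is taken across R2, so this is a voltage divider.
Series current: I = V1/(R1 + R2) = 15/(4.3 + 39) = 15/43.3 = 0.3464 A
V_R2 = I × R2 = V1 × R2/(R1 + R2) = 15 × 39/43.3 = 13.51 V

Final answer: 13.51 V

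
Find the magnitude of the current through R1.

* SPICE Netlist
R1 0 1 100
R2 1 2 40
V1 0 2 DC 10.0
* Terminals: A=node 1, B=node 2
Nodal analysis, taking node 2 as the 0 V reference.
Source V1 fixes V_0 = 10 V.
KCL at each unknown node (sum of currents leaving = 0; resistances in Ω):
  Node 1: (V_1 - 10)/100 + (V_1 - 0)/40 = 0
Collecting terms: 0.035 × V_1 = 0.1  =>  V_1 = 2.857 V
I_R1 = (V_0 - V_1)/R1 = (10 - 2.857)/100 = 0.07143 A
|I_R1| = 0.07143 A

Final answer: |I_R1| = 0.07143 A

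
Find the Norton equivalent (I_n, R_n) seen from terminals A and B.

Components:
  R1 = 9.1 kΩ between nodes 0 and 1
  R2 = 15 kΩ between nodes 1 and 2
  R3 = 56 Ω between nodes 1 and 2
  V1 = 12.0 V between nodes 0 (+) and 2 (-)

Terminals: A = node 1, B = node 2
Find the Thévenin equivalent first; then I_n = V_th/R_th and R_n = R_th.
Step 1 — V_th is the open-circuit voltage V_A - V_B (nothing connected across the terminals).
Nodal analysis, taking node 2 as the 0 V reference.
Source V1 fixes V_0 = 12 V.
KCL at each unknown node (sum of currents leaving = 0; resistances in Ω):
  Node 1: (V_1 - 12)/9100 + (V_1 - 0)/15000 + (V_1 - 0)/56 = 0
Collecting terms: 0.01803 × V_1 = 0.001319  =>  V_1 = 0.07312 V
V_th = V_1 - V_2 = 0.07312 - 0 = 0.07312 V
Step 2 — R_th: zero the source — replace V1 by a short circuit (node 2 merges into node 0) — and find the resistance seen between A (node 1) and B (node 0).
Reduce the network between node 1 (A) and node 0 (B) by series/parallel combination:
  Rp1 = R1 ‖ R2 ‖ R3 (parallel, all between nodes 0 and 1) = 1/(1/9100 + 1/15000 + 1/56) = 55.45 Ω
R_th = 55.45 Ω
I_n = V_th/R_th = 0.07312/55.45 = 0.001319 A, and R_n = R_th = 55.45 Ω

Final answer: I_n = 0.001319 A, R_n = 55.45 Ω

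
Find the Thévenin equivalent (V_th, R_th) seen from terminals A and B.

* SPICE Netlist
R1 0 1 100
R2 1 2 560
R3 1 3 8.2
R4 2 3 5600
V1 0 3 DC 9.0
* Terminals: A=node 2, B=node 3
Step 1 — V_th is the open-circuit voltage V_A - V_B (nothing connected across the terminals).
Nodal analysis, taking node 3 as the 0 V reference.
Source V1 fixes V_0 = 9 V.
KCL at each unknown node (sum of currents leaving = 0; resistances in Ω):
  Node 1: (V_1 - 9)/100 + (V_1 - V_2)/560 + (V_1 - 0)/8.2 = 0
  Node 2: (V_2 - V_1)/560 + (V_2 - 0)/5600 = 0
Collecting terms (coefficients in siemens):
  0.1337·V_1 - 0.001786·V_2 = 0.09
  0.001964·V_2 - 0.001786·V_1 = 0
Determinant D = (0.1337)(0.001964) - (-0.001786)(-0.001786) = 0.0002595
V_1 = [(0.09)(0.001964) - (-0.001786)(0)]/D = 0.6812 V
V_2 = [(0.1337)(0) - (0.09)(-0.001786)]/D = 0.6193 V
V_th = V_2 - V_3 = 0.6193 - 0 = 0.6193 V
Step 2 — R_th: zero the source — replace V1 by a short circuit (node 3 merges into node 0) — and find the resistance seen between A (node 2) and B (node 0).
Reduce the network between node 2 (A) and node 0 (B) by series/parallel combination:
  Rp1 = R1 ‖ R3 (parallel, both between nodes 0 and 1) = 1/(1/100 + 1/8.2) = 7.579 Ω
  Rs1 = R2 + Rp1 (series, joined only at node 1) = 560 + 7.579 = 567.6 Ω
  Rp2 = R4 ‖ Rs1 (parallel, both between nodes 0 and 2) = 1/(1/5600 + 1/567.6) = 515.3 Ω
R_th = 515.3 Ω

Final answer: V_th = 0.6193 V, R_th = 515.3 Ω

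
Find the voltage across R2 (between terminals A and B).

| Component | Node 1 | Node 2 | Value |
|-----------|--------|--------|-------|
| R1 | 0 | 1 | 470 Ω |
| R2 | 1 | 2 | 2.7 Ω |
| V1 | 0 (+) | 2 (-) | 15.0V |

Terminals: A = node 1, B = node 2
R1 and R2 are in series across V1 (node 0 → node 1 → node 2), and the output A–B is taken across R2, so this is a voltage divider.
Series current: I = V1/(R1 + R2) = 15/(470 + 2.7) = 15/472.7 = 0.03173 A
V_R2 = I × R2 = V1 × R2/(R1 + R2) = 15 × 2.7/472.7 = 0.08568 V

Final answer: 0.08568 V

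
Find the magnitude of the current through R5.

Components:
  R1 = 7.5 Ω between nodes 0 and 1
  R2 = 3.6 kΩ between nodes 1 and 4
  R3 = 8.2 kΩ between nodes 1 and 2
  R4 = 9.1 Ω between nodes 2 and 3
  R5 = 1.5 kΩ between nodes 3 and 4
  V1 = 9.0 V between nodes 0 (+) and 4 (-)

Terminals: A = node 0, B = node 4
Nodal analysis, taking node 4 as the 0 V reference.
Source V1 fixes V_0 = 9 V.
KCL at each unknown node (sum of currents leaving = 0; resistances in Ω):
  Node 1: (V_1 - 9)/7.5 + (V_1 - 0)/3600 + (V_1 - V_2)/8200 = 0
  Node 2: (V_2 - V_1)/8200 + (V_2 - V_3)/9.1 = 0
  Node 3: (V_3 - V_2)/9.1 + (V_3 - 0)/1500 = 0
Collecting terms (coefficients in siemens):
  0.1337·V_1 - 0.000122·V_2 = 1.2
  0.11·V_2 - 0.000122·V_1 - 0.1099·V_3 = 0
  0.1106·V_3 - 0.1099·V_2 = 0
Solving these 3 simultaneous equations (Gaussian elimination) gives:
  V_1 = 8.974 V, V_2 = 1.395 V, V_3 = 1.386 V
I_R5 = (V_3 - V_4)/R5 = (1.386 - 0)/1500 = 0.0009243 A
|I_R5| = 0.0009243 A

Final answer: |I_R5| = 0.0009243 A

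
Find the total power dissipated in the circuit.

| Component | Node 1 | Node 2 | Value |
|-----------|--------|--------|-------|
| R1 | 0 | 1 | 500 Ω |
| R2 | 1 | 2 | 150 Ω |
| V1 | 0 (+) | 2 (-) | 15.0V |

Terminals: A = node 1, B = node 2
Nodal analysis, taking node 2 as the 0 V reference.
Source V1 fixes V_0 = 15 V.
KCL at each unknown node (sum of currents leaving = 0; resistances in Ω):
  Node 1: (V_1 - 15)/500 + (V_1 - 0)/150 = 0
Collecting terms: 0.008667 × V_1 = 0.03  =>  V_1 = 3.462 V
Power in each resistor, P = (ΔV)²/R:
  P_R1 = (15 - 3.462)²/500 = 0.2663 W
  P_R2 = (3.462 - 0)²/150 = 0.07988 W
P_total = P_R1 + P_R2 = 0.3462 W

Final answer: 0.3462 W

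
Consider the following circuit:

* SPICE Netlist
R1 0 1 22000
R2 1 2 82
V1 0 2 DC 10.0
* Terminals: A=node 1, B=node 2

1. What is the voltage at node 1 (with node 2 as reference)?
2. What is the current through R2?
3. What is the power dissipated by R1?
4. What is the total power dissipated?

Nodal analysis, taking node 2 as the 0 V reference.
Source V1 fixes V_0 = 10 V.
KCL at each unknown node (sum of currents leaving = 0; resistances in Ω):
  Node 1: (V_1 - 10)/22000 + (V_1 - 0)/82 = 0
Collecting terms: 0.01224 × V_1 = 0.0004545  =>  V_1 = 0.03713 V
Part 1:
  Read off the nodal solution: V_1 = 0.03713 V
Part 2:
  I_R2 = (V_1 - V_2)/R2 = (0.03713 - 0)/82 = 0.0004529 A
  Magnitude: I_R2 = 0.0004529 A
Part 3:
  I_R1 = (V_0 - V_1)/R1 = (10 - 0.03713)/22000 = 0.0004529 A
  P_R1 = I_R1² × R1 = (0.0004529)² × 22000 = 0.004512 W
Part 4:
  Power in each resistor, P = (ΔV)²/R:
    P_R1 = (10 - 0.03713)²/22000 = 0.004512 W
    P_R2 = (0.03713 - 0)²/82 = 0.00001682 W
  P_total = P_R1 + P_R2 = 0.004529 W

Final answers:
1. V_1 = 0.03713 V
2. I_R2 = 0.0004529 A
3. P_R1 = 0.004512 W
4. P_total = 0.004529 W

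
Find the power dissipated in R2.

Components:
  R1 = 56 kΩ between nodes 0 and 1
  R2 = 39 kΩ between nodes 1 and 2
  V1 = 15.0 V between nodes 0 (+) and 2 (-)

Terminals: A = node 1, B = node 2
Nodal analysis, taking node 2 as the 0 V reference.
Source V1 fixes V_0 = 15 V.
KCL at each unknown node (sum of currents leaving = 0; resistances in Ω):
  Node 1: (V_1 - 15)/56000 + (V_1 - 0)/39000 = 0
Collecting terms: 0.0000435 × V_1 = 0.0002679  =>  V_1 = 6.158 V
I_R2 = (V_1 - V_2)/R2 = (6.158 - 0)/39000 = 0.0001579 A
P_R2 = I_R2² × R2 = (0.0001579)² × 39000 = 0.0009723 W

Final answer: 0.0009723 W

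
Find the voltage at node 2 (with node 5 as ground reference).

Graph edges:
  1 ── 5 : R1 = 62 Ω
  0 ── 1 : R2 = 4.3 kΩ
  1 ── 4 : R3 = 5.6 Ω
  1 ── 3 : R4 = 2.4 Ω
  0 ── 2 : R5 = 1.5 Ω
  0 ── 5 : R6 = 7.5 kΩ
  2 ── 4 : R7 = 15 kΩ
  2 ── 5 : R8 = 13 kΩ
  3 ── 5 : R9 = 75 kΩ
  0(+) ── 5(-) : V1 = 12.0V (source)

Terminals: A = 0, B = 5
Nodal analysis, taking node 5 as the 0 V reference.
Source V1 fixes V_0 = 12 V.
KCL at each unknown node (sum of currents leaving = 0; resistances in Ω):
  Node 1: (V_1 - 0)/62 + (V_1 - 12)/4300 + (V_1 - V_4)/5.6 + (V_1 - V_3)/2.4 = 0
  Node 2: (V_2 - 12)/1.5 + (V_2 - V_4)/15000 + (V_2 - 0)/13000 = 0
  Node 3: (V_3 - V_1)/2.4 + (V_3 - 0)/75000 = 0
  Node 4: (V_4 - V_1)/5.6 + (V_4 - V_2)/15000 = 0
Collecting terms (coefficients in siemens):
  0.6116·V_1 - 0.4167·V_3 - 0.1786·V_4 = 0.002791
  0.6668·V_2 - 0.00006667·V_4 = 8
  0.4167·V_3 - 0.4167·V_1 = 0
  0.1786·V_4 - 0.1786·V_1 - 0.00006667·V_2 = 0
Solving these 4 simultaneous equations (Gaussian elimination) gives:
  V_1 = 0.2184 V, V_2 = 12 V, V_3 = 0.2184 V, V_4 = 0.2228 V
The requested potential is V_2 = 12 V.

Final answer: V_2 = 12 V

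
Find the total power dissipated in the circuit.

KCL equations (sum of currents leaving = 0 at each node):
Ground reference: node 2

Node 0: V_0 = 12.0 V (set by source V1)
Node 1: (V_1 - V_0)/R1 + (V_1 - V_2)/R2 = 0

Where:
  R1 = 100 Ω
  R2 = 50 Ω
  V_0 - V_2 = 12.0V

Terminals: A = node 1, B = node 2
Nodal analysis, taking node 2 as the 0 V reference.
Source V1 fixes V_0 = 12 V.
KCL at each unknown node (sum of currents leaving = 0; resistances in Ω):
  Node 1: (V_1 - 12)/100 + (V_1 - 0)/50 = 0
Collecting terms: 0.03 × V_1 = 0.12  =>  V_1 = 4 V
Power in each resistor, P = (ΔV)²/R:
  P_R1 = (12 - 4)²/100 = 0.64 W
  P_R2 = (4 - 0)²/50 = 0.32 W
P_total = P_R1 + P_R2 = 0.96 W

Final answer: 0.96 W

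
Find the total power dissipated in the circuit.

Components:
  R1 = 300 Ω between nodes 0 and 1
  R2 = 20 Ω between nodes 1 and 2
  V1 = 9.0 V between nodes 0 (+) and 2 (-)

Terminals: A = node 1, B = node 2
Nodal analysis, taking node 2 as the 0 V reference.
Source V1 fixes V_0 = 9 V.
KCL at each unknown node (sum of currents leaving = 0; resistances in Ω):
  Node 1: (V_1 - 9)/300 + (V_1 - 0)/20 = 0
Collecting terms: 0.05333 × V_1 = 0.03  =>  V_1 = 0.5625 V
Power in each resistor, P = (ΔV)²/R:
  P_R1 = (9 - 0.5625)²/300 = 0.2373 W
  P_R2 = (0.5625 - 0)²/20 = 0.01582 W
P_total = P_R1 + P_R2 = 0.2531 W

Final answer: 0.2531 W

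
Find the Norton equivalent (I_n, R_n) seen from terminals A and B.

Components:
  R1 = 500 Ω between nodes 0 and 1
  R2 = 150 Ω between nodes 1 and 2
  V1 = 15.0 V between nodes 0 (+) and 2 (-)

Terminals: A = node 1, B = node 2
Find the Thévenin equivalent first; then I_n = V_th/R_th and R_n = R_th.
Step 1 — V_th is the open-circuit voltage V_A - V_B (nothing connected across the terminals).
Nodal analysis, taking node 2 as the 0 V reference.
Source V1 fixes V_0 = 15 V.
KCL at each unknown node (sum of currents leaving = 0; resistances in Ω):
  Node 1: (V_1 - 15)/500 + (V_1 - 0)/150 = 0
Collecting terms: 0.008667 × V_1 = 0.03  =>  V_1 = 3.462 V
V_th = V_1 - V_2 = 3.462 - 0 = 3.462 V
Step 2 — R_th: zero the source — replace V1 by a short circuit (node 2 merges into node 0) — and find the resistance seen between A (node 1) and B (node 0).
Reduce the network between node 1 (A) and node 0 (B) by series/parallel combination:
  Rp1 = R1 ‖ R2 (parallel, both between nodes 0 and 1) = 1/(1/500 + 1/150) = 115.4 Ω
R_th = 115.4 Ω
I_n = V_th/R_th = 3.462/115.4 = 0.03 A, and R_n = R_th = 115.4 Ω

Final answer: I_n = 0.03 A, R_n = 115.4 Ω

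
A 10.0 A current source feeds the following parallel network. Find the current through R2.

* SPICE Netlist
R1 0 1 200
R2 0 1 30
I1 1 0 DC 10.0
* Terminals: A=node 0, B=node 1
All resistors sit directly between nodes 0 and 1, so they are in parallel and share one voltage V; the full source current 10 A splits among them.
1/R_par = 1/200 + 1/30 = 0.03833 S  =>  R_par = 26.09 Ω
V = I × R_par = 10 × 26.09 = 260.9 V
I_R2 = V/R2 = 260.9/30 = 8.696 A

Final answer: 8.696 A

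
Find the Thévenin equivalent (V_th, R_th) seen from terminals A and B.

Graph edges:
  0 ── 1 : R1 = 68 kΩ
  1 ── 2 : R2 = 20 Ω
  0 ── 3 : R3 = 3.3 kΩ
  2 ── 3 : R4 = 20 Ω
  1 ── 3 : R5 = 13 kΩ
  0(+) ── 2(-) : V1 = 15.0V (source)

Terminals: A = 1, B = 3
Step 1 — V_th is the open-circuit voltage V_A - V_B (nothing connected across the terminals).
Nodal analysis, taking node 2 as the 0 V reference.
Source V1 fixes V_0 = 15 V.
KCL at each unknown node (sum of currents leaving = 0; resistances in Ω):
  Node 1: (V_1 - 15)/68000 + (V_1 - 0)/20 + (V_1 - V_3)/13000 = 0
  Node 3: (V_3 - 15)/3300 + (V_3 - 0)/20 + (V_3 - V_1)/13000 = 0
Collecting terms (coefficients in siemens):
  0.05009·V_1 - 0.00007692·V_3 = 0.0002206
  0.05038·V_3 - 0.00007692·V_1 = 0.004545
Determinant D = (0.05009)(0.05038) - (-0.00007692)(-0.00007692) = 0.002524
V_1 = [(0.0002206)(0.05038) - (-0.00007692)(0.004545)]/D = 0.004542 V
V_3 = [(0.05009)(0.004545) - (0.0002206)(-0.00007692)]/D = 0.09023 V
V_th = V_1 - V_3 = 0.004542 - 0.09023 = -0.08569 V
Step 2 — R_th: zero the source — replace V1 by a short circuit (node 2 merges into node 0) — and find the resistance seen between A (node 1) and B (node 3).
Reduce the network between node 1 (A) and node 3 (B) by series/parallel combination:
  Rp1 = R1 ‖ R2 (parallel, both between nodes 0 and 1) = 1/(1/68000 + 1/20) = 19.99 Ω
  Rp2 = R3 ‖ R4 (parallel, both between nodes 0 and 3) = 1/(1/3300 + 1/20) = 19.88 Ω
  Rs1 = Rp1 + Rp2 (series, joined only at node 0) = 19.99 + 19.88 = 39.87 Ω
  Rp3 = R5 ‖ Rs1 (parallel, both between nodes 1 and 3) = 1/(1/13000 + 1/39.87) = 39.75 Ω
R_th = 39.75 Ω

Final answer: V_th = -0.08569 V, R_th = 39.75 Ω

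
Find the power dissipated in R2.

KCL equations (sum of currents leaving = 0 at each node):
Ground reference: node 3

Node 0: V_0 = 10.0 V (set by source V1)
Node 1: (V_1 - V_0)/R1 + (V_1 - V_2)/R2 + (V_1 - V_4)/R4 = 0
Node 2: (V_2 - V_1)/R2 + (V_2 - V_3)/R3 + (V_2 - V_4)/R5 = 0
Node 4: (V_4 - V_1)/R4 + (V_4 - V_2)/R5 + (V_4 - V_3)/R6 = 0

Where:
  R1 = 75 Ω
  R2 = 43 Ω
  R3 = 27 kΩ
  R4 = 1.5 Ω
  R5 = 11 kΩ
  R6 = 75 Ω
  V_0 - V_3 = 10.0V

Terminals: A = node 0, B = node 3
Nodal analysis, taking node 3 as the 0 V reference.
Source V1 fixes V_0 = 10 V.
KCL at each unknown node (sum of currents leaving = 0; resistances in Ω):
  Node 1: (V_1 - 10)/75 + (V_1 - V_2)/43 + (V_1 - V_4)/1.5 = 0
  Node 2: (V_2 - V_1)/43 + (V_2 - 0)/27000 + (V_2 - V_4)/11000 = 0
  Node 4: (V_4 - V_1)/1.5 + (V_4 - V_2)/11000 + (V_4 - 0)/75 = 0
Collecting terms (coefficients in siemens):
  0.7033·V_1 - 0.02326·V_2 - 0.6667·V_4 = 0.1333
  0.02338·V_2 - 0.02326·V_1 - 0.00009091·V_4 = 0
  0.6801·V_4 - 0.6667·V_1 - 0.00009091·V_2 = 0
Solving these 3 simultaneous equations (Gaussian elimination) gives:
  V_1 = 5.042 V, V_2 = 5.034 V, V_4 = 4.944 V
I_R2 = (V_1 - V_2)/R2 = (5.042 - 5.034)/43 = 0.0001947 A
P_R2 = I_R2² × R2 = (0.0001947)² × 43 = 0.00000163 W

Final answer: 1.63e-06 W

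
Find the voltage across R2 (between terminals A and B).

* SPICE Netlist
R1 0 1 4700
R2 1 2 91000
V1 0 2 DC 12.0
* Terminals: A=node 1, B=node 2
R1 and R2 are in series across V1 (node 0 → node 1 → node 2), and the output A–B is taken across R2, so this is a voltage divider.
Series current: I = V1/(R1 + R2) = 12/(4700 + 91000) = 12/95700 = 0.0001254 A
V_R2 = I × R2 = V1 × R2/(R1 + R2) = 12 × 91000/95700 = 11.41 V

Final answer: 11.41 V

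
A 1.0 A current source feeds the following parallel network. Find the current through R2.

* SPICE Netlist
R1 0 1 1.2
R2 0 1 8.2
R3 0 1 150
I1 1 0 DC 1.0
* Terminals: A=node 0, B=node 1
All resistors sit directly between nodes 0 and 1, so they are in parallel and share one voltage V; the full source current 1 A splits among them.
1/R_par = 1/1.2 + 1/8.2 + 1/150 = 0.962 S  =>  R_par = 1.04 Ω
V = I × R_par = 1 × 1.04 = 1.04 V
I_R2 = V/R2 = 1.04/8.2 = 0.1268 A

Final answer: 0.1268 A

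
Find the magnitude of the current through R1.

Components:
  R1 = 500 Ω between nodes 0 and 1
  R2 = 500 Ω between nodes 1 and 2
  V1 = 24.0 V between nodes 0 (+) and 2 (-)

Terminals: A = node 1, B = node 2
Nodal analysis, taking node 2 as the 0 V reference.
Source V1 fixes V_0 = 24 V.
KCL at each unknown node (sum of currents leaving = 0; resistances in Ω):
  Node 1: (V_1 - 24)/500 + (V_1 - 0)/500 = 0
Collecting terms: 0.004 × V_1 = 0.048  =>  V_1 = 12 V
I_R1 = (V_0 - V_1)/R1 = (24 - 12)/500 = 0.024 A
|I_R1| = 0.024 A

Final answer: |I_R1| = 0.024 A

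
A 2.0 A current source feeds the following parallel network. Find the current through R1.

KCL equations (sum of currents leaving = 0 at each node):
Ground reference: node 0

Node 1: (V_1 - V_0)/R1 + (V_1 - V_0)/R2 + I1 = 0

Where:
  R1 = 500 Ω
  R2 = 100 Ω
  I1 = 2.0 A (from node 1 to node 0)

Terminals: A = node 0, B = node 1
All resistors sit directly between nodes 0 and 1, so they are in parallel and share one voltage V; the full source current 2 A splits among them.
1/R_par = 1/500 + 1/100 = 0.012 S  =>  R_par = 83.33 Ω
V = I × R_par = 2 × 83.33 = 166.7 V
I_R1 = V/R1 = 166.7/500 = 0.3333 A

Final answer: 0.3333 A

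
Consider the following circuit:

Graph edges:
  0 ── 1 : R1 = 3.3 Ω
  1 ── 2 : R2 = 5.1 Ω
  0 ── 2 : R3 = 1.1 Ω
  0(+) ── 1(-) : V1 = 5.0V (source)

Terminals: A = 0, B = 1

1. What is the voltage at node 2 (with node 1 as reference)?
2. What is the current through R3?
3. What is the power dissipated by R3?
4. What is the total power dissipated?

Nodal analysis, taking node 1 as the 0 V reference.
Source V1 fixes V_0 = 5 V.
KCL at each unknown node (sum of currents leaving = 0; resistances in Ω):
  Node 2: (V_2 - 0)/5.1 + (V_2 - 5)/1.1 = 0
Collecting terms: 1.105 × V_2 = 4.545  =>  V_2 = 4.113 V
Part 1:
  Read off the nodal solution: V_2 = 4.113 V
Part 2:
  I_R3 = (V_0 - V_2)/R3 = (5 - 4.113)/1.1 = 0.8065 A
  Magnitude: I_R3 = 0.8065 A
Part 3:
  I_R3 = (V_0 - V_2)/R3 = (5 - 4.113)/1.1 = 0.8065 A
  P_R3 = I_R3² × R3 = (0.8065)² × 1.1 = 0.7154 W
Part 4:
  Power in each resistor, P = (ΔV)²/R:
    P_R1 = (5 - 0)²/3.3 = 7.576 W
    P_R2 = (0 - 4.113)²/5.1 = 3.317 W
    P_R3 = (5 - 4.113)²/1.1 = 0.7154 W
  P_total = P_R1 + P_R2 + P_R3 = 11.61 W

Final answers:
1. V_2 = 4.113 V
2. I_R3 = 0.8065 A
3. P_R3 = 0.7154 W
4. P_total = 11.61 W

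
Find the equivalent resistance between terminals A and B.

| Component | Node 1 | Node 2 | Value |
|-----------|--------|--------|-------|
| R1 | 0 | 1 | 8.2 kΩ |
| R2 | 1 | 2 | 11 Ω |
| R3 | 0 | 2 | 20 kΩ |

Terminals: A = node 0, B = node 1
Reduce the network between node 0 (A) and node 1 (B) by series/parallel combination:
  Rs1 = R3 + R2 (series, joined only at node 2) = 20000 + 11 = 20010 Ω
  Rp1 = R1 ‖ Rs1 (parallel, both between nodes 0 and 1) = 1/(1/8200 + 1/20010) = 5817 Ω
R_eq = 5.817 kΩ

Final answer: 5.817 kΩ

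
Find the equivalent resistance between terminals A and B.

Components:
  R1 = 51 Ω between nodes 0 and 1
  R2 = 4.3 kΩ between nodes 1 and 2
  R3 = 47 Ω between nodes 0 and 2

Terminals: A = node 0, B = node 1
Reduce the network between node 0 (A) and node 1 (B) by series/parallel combination:
  Rs1 = R3 + R2 (series, joined only at node 2) = 47 + 4300 = 4347 Ω
  Rp1 = R1 ‖ Rs1 (parallel, both between nodes 0 and 1) = 1/(1/51 + 1/4347) = 50.41 Ω
R_eq = 50.41 Ω

Final answer: 50.41 Ω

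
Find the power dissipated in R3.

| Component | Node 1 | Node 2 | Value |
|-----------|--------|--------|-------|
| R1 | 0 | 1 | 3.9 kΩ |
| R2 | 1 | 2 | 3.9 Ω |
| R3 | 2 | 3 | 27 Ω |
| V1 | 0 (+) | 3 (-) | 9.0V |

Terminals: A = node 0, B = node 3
Nodal analysis, taking node 3 as the 0 V reference.
Source V1 fixes V_0 = 9 V.
KCL at each unknown node (sum of currents leaving = 0; resistances in Ω):
  Node 1: (V_1 - 9)/3900 + (V_1 - V_2)/3.9 = 0
  Node 2: (V_2 - V_1)/3.9 + (V_2 - 0)/27 = 0
Collecting terms (coefficients in siemens):
  0.2567·V_1 - 0.2564·V_2 = 0.002308
  0.2934·V_2 - 0.2564·V_1 = 0
Determinant D = (0.2567)(0.2934) - (-0.2564)(-0.2564) = 0.009572
V_1 = [(0.002308)(0.2934) - (-0.2564)(0)]/D = 0.07075 V
V_2 = [(0.2567)(0) - (0.002308)(-0.2564)]/D = 0.06182 V
I_R3 = (V_2 - V_3)/R3 = (0.06182 - 0)/27 = 0.00229 A
P_R3 = I_R3² × R3 = (0.00229)² × 27 = 0.0001415 W

Final answer: 0.0001415 W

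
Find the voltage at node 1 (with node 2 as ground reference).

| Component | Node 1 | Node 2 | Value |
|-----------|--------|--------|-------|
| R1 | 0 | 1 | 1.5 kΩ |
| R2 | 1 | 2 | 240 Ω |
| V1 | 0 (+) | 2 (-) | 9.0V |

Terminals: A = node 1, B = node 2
Nodal analysis, taking node 2 as the 0 V reference.
Source V1 fixes V_0 = 9 V.
KCL at each unknown node (sum of currents leaving = 0; resistances in Ω):
  Node 1: (V_1 - 9)/1500 + (V_1 - 0)/240 = 0
Collecting terms: 0.004833 × V_1 = 0.006  =>  V_1 = 1.241 V
The requested potential is V_1 = 1.241 V.

Final answer: V_1 = 1.241 V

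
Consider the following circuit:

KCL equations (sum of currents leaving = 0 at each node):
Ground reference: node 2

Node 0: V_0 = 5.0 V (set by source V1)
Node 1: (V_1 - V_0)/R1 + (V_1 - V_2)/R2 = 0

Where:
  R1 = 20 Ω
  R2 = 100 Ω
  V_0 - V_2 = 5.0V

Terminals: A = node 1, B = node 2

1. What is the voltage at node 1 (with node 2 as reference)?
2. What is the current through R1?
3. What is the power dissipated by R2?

Nodal analysis, taking node 2 as the 0 V reference.
Source V1 fixes V_0 = 5 V.
KCL at each unknown node (sum of currents leaving = 0; resistances in Ω):
  Node 1: (V_1 - 5)/20 + (V_1 - 0)/100 = 0
Collecting terms: 0.06 × V_1 = 0.25  =>  V_1 = 4.167 V
Part 1:
  Read off the nodal solution: V_1 = 4.167 V
Part 2:
  I_R1 = (V_0 - V_1)/R1 = (5 - 4.167)/20 = 0.04167 A
  Magnitude: I_R1 = 0.04167 A
Part 3:
  I_R2 = (V_1 - V_2)/R2 = (4.167 - 0)/100 = 0.04167 A
  P_R2 = I_R2² × R2 = (0.04167)² × 100 = 0.1736 W

Final answers:
1. V_1 = 4.167 V
2. I_R1 = 0.04167 A
3. P_R2 = 0.1736 W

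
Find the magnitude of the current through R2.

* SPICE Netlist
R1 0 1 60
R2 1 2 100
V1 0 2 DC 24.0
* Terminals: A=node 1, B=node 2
Nodal analysis, taking node 2 as the 0 V reference.
Source V1 fixes V_0 = 24 V.
KCL at each unknown node (sum of currents leaving = 0; resistances in Ω):
  Node 1: (V_1 - 24)/60 + (V_1 - 0)/100 = 0
Collecting terms: 0.02667 × V_1 = 0.4  =>  V_1 = 15 V
I_R2 = (V_1 - V_2)/R2 = (15 - 0)/100 = 0.15 A
|I_R2| = 0.15 A

Final answer: |I_R2| = 0.15 A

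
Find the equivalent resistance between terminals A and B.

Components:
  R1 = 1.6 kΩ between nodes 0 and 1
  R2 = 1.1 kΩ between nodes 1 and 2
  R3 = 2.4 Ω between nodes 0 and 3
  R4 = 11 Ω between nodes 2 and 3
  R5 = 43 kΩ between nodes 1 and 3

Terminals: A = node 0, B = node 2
The network is not a plain series/parallel combination. Inject a 1 A test current into terminal A (node 0) and return it from terminal B (node 2); then R_eq = V_A / (1 A).
Nodal analysis, taking node 2 as the 0 V reference.
Current source I_test pushes 1 A into node 0 and draws it out of node 2.
KCL at each unknown node (sum of currents leaving = 0; resistances in Ω):
  Node 0: (V_0 - V_1)/1600 + (V_0 - V_3)/2.4 - 1 = 0
  Node 1: (V_1 - V_0)/1600 + (V_1 - 0)/1100 + (V_1 - V_3)/43000 = 0
  Node 3: (V_3 - V_0)/2.4 + (V_3 - V_1)/43000 + (V_3 - 0)/11 = 0
Collecting terms (coefficients in siemens):
  0.4173·V_0 - 0.000625·V_1 - 0.4167·V_3 = 1
  0.001557·V_1 - 0.000625·V_0 - 0.00002326·V_3 = 0
  0.5076·V_3 - 0.4167·V_0 - 0.00002326·V_1 = 0
Solving these 3 simultaneous equations (Gaussian elimination) gives:
  V_0 = 13.33 V, V_1 = 5.514 V, V_3 = 10.94 V
R_eq = V_0 / 1 A = 13.33 Ω

Final answer: 13.33 Ω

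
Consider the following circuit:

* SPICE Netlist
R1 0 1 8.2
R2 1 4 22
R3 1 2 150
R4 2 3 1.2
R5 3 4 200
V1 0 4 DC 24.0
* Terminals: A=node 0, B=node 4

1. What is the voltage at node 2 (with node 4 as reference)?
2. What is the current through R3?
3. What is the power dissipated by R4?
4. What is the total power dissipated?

Nodal analysis, taking node 4 as the 0 V reference.
Source V1 fixes V_0 = 24 V.
KCL at each unknown node (sum of currents leaving = 0; resistances in Ω):
  Node 1: (V_1 - 24)/8.2 + (V_1 - 0)/22 + (V_1 - V_2)/150 = 0
  Node 2: (V_2 - V_1)/150 + (V_2 - V_3)/1.2 = 0
  Node 3: (V_3 - V_2)/1.2 + (V_3 - 0)/200 = 0
Collecting terms (coefficients in siemens):
  0.1741·V_1 - 0.006667·V_2 = 2.927
  0.84·V_2 - 0.006667·V_1 - 0.8333·V_3 = 0
  0.8383·V_3 - 0.8333·V_2 = 0
Solving these 3 simultaneous equations (Gaussian elimination) gives:
  V_1 = 17.19 V, V_2 = 9.849 V, V_3 = 9.79 V
Part 1:
  Read off the nodal solution: V_2 = 9.849 V
Part 2:
  I_R3 = (V_1 - V_2)/R3 = (17.19 - 9.849)/150 = 0.04895 A
  Magnitude: I_R3 = 0.04895 A
Part 3:
  I_R4 = (V_2 - V_3)/R4 = (9.849 - 9.79)/1.2 = 0.04895 A
  P_R4 = I_R4² × R4 = (0.04895)² × 1.2 = 0.002875 W
Part 4:
  Power in each resistor, P = (ΔV)²/R:
    P_R1 = (24 - 17.19)²/8.2 = 5.654 W
    P_R2 = (17.19 - 0)²/22 = 13.43 W
    P_R3 = (17.19 - 9.849)²/150 = 0.3594 W
    P_R4 = (9.849 - 9.79)²/1.2 = 0.002875 W
    P_R5 = (9.79 - 0)²/200 = 0.4792 W
  P_total = P_R1 + P_R2 + P_R3 + P_R4 + P_R5 = 19.93 W

Final answers:
1. V_2 = 9.849 V
2. I_R3 = 0.04895 A
3. P_R4 = 0.002875 W
4. P_total = 19.93 W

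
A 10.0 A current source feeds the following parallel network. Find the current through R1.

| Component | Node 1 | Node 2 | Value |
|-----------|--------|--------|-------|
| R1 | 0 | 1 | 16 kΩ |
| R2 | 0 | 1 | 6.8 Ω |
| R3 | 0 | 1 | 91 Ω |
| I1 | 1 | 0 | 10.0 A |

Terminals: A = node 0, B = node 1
All resistors sit directly between nodes 0 and 1, so they are in parallel and share one voltage V; the full source current 10 A splits among them.
1/R_par = 1/16000 + 1/6.8 + 1/91 = 0.1581 S  =>  R_par = 6.325 Ω
V = I × R_par = 10 × 6.325 = 63.25 V
I_R1 = V/R1 = 63.25/16000 = 0.003953 A

Final answer: 0.003953 A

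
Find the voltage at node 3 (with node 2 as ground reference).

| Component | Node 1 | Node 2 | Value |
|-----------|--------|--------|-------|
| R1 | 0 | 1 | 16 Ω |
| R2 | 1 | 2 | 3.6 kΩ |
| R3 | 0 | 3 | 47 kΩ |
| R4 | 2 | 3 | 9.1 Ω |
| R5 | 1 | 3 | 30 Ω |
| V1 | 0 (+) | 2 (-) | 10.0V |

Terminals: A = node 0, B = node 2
Nodal analysis, taking node 2 as the 0 V reference.
Source V1 fixes V_0 = 10 V.
KCL at each unknown node (sum of currents leaving = 0; resistances in Ω):
  Node 1: (V_1 - 10)/16 + (V_1 - 0)/3600 + (V_1 - V_3)/30 = 0
  Node 3: (V_3 - 10)/47000 + (V_3 - 0)/9.1 + (V_3 - V_1)/30 = 0
Collecting terms (coefficients in siemens):
  0.09611·V_1 - 0.03333·V_3 = 0.625
  0.1432·V_3 - 0.03333·V_1 = 0.0002128
Determinant D = (0.09611)(0.1432) - (-0.03333)(-0.03333) = 0.01266
V_1 = [(0.625)(0.1432) - (-0.03333)(0.0002128)]/D = 7.074 V
V_3 = [(0.09611)(0.0002128) - (0.625)(-0.03333)]/D = 1.648 V
The requested potential is V_3 = 1.648 V.

Final answer: V_3 = 1.648 V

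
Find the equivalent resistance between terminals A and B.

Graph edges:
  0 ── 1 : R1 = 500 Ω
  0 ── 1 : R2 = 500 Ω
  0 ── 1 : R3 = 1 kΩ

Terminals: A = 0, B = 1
Reduce the network between node 0 (A) and node 1 (B) by series/parallel combination:
  Rp1 = R1 ‖ R2 ‖ R3 (parallel, all between nodes 0 and 1) = 1/(1/500 + 1/500 + 1/1000) = 200 Ω
R_eq = 200 Ω

Final answer: 200 Ω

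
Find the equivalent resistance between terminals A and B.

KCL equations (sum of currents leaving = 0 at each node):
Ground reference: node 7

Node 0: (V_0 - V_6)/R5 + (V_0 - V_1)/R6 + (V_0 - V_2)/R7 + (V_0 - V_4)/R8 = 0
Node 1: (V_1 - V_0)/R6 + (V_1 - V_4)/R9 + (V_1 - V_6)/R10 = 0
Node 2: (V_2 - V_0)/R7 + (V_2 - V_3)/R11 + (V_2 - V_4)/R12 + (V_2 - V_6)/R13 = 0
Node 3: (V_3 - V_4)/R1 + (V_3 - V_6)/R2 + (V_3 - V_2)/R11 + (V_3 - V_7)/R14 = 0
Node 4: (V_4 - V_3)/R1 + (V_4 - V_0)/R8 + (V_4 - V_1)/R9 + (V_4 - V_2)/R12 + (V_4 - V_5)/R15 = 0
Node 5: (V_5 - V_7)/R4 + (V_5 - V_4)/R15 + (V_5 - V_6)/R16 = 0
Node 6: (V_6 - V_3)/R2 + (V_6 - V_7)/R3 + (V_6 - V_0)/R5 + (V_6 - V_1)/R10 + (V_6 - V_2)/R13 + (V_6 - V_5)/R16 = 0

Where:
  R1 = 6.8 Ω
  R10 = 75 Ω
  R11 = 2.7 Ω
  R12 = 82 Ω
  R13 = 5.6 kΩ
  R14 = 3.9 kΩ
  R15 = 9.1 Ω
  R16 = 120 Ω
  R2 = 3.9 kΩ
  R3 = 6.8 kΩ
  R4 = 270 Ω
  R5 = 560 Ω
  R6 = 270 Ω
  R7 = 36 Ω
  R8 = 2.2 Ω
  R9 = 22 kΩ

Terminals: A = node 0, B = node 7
The network is not a plain series/parallel combination. Inject a 1 A test current into terminal A (node 0) and return it from terminal B (node 7); then R_eq = V_A / (1 A).
Nodal analysis, taking node 7 as the 0 V reference.
Current source I_test pushes 1 A into node 0 and draws it out of node 7.
KCL at each unknown node (sum of currents leaving = 0; resistances in Ω):
  Node 0: (V_0 - V_6)/560 + (V_0 - V_1)/270 + (V_0 - V_2)/36 + (V_0 - V_4)/2.2 - 1 = 0
  Node 1: (V_1 - V_0)/270 + (V_1 - V_4)/22000 + (V_1 - V_6)/75 = 0
  Node 2: (V_2 - V_0)/36 + (V_2 - V_3)/2.7 + (V_2 - V_4)/82 + (V_2 - V_6)/5600 = 0
  Node 3: (V_3 - V_2)/2.7 + (V_3 - V_4)/6.8 + (V_3 - V_6)/3900 + (V_3 - 0)/3900 = 0
  Node 4: (V_4 - V_0)/2.2 + (V_4 - V_1)/22000 + (V_4 - V_2)/82 + (V_4 - V_3)/6.8 + (V_4 - V_5)/9.1 = 0
  Node 5: (V_5 - V_4)/9.1 + (V_5 - 0)/270 + (V_5 - V_6)/120 = 0
  Node 6: (V_6 - V_0)/560 + (V_6 - V_1)/75 + (V_6 - V_2)/5600 + (V_6 - V_3)/3900 + (V_6 - V_5)/120 + (V_6 - 0)/6800 = 0
Collecting terms (coefficients in siemens):
  0.4878·V_0 - 0.003704·V_1 - 0.02778·V_2 - 0.4545·V_4 - 0.001786·V_6 = 1
  0.01708·V_1 - 0.003704·V_0 - 0.00004545·V_4 - 0.01333·V_6 = 0
  0.4105·V_2 - 0.02778·V_0 - 0.3704·V_3 - 0.0122·V_4 - 0.0001786·V_6 = 0
  0.5179·V_3 - 0.3704·V_2 - 0.1471·V_4 - 0.0002564·V_6 = 0
  0.7237·V_4 - 0.4545·V_0 - 0.00004545·V_1 - 0.0122·V_2 - 0.1471·V_3 - 0.1099·V_5 = 0
  0.1219·V_5 - 0.1099·V_4 - 0.008333·V_6 = 0
  0.02403·V_6 - 0.001786·V_0 - 0.01333·V_1 - 0.0001786·V_2 - 0.0002564·V_3 - 0.008333·V_5 = 0
Solving these 7 simultaneous equations (Gaussian elimination) gives:
  V_0 = 253 V, V_1 = 246 V, V_2 = 251.1 V, V_3 = 250.9 V
  V_4 = 251 V, V_5 = 242.9 V, V_6 = 244.1 V
R_eq = V_0 / 1 A = 253 Ω

Final answer: 253 Ω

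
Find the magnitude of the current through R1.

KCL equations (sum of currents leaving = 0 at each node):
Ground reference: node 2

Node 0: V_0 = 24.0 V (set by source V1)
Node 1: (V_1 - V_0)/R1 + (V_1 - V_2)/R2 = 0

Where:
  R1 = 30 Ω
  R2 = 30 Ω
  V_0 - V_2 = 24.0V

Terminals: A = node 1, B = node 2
Nodal analysis, taking node 2 as the 0 V reference.
Source V1 fixes V_0 = 24 V.
KCL at each unknown node (sum of currents leaving = 0; resistances in Ω):
  Node 1: (V_1 - 24)/30 + (V_1 - 0)/30 = 0
Collecting terms: 0.06667 × V_1 = 0.8  =>  V_1 = 12 V
I_R1 = (V_0 - V_1)/R1 = (24 - 12)/30 = 0.4 A
|I_R1| = 0.4 A

Final answer: |I_R1| = 0.4 A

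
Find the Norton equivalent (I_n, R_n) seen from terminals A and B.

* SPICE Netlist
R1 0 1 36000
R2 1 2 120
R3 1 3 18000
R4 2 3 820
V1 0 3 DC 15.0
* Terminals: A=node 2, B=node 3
Find the Thévenin equivalent first; then I_n = V_th/R_th and R_n = R_th.
Step 1 — V_th is the open-circuit voltage V_A - V_B (nothing connected across the terminals).
Nodal analysis, taking node 3 as the 0 V reference.
Source V1 fixes V_0 = 15 V.
KCL at each unknown node (sum of currents leaving = 0; resistances in Ω):
  Node 1: (V_1 - 15)/36000 + (V_1 - V_2)/120 + (V_1 - 0)/18000 = 0
  Node 2: (V_2 - V_1)/120 + (V_2 - 0)/820 = 0
Collecting terms (coefficients in siemens):
  0.008417·V_1 - 0.008333·V_2 = 0.0004167
  0.009553·V_2 - 0.008333·V_1 = 0
Determinant D = (0.008417)(0.009553) - (-0.008333)(-0.008333) = 0.00001096
V_1 = [(0.0004167)(0.009553) - (-0.008333)(0)]/D = 0.3632 V
V_2 = [(0.008417)(0) - (0.0004167)(-0.008333)]/D = 0.3168 V
V_th = V_2 - V_3 = 0.3168 - 0 = 0.3168 V
Step 2 — R_th: zero the source — replace V1 by a short circuit (node 3 merges into node 0) — and find the resistance seen between A (node 2) and B (node 0).
Reduce the network between node 2 (A) and node 0 (B) by series/parallel combination:
  Rp1 = R1 ‖ R3 (parallel, both between nodes 0 and 1) = 1/(1/36000 + 1/18000) = 12000 Ω
  Rs1 = R2 + Rp1 (series, joined only at node 1) = 120 + 12000 = 12120 Ω
  Rp2 = R4 ‖ Rs1 (parallel, both between nodes 0 and 2) = 1/(1/820 + 1/12120) = 768 Ω
R_th = 768 Ω
I_n = V_th/R_th = 0.3168/768 = 0.0004125 A, and R_n = R_th = 768 Ω

Final answer: I_n = 0.0004125 A, R_n = 768 Ω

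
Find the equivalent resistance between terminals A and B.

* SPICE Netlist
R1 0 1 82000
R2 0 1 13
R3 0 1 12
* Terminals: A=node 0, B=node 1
Reduce the network between node 0 (A) and node 1 (B) by series/parallel combination:
  Rp1 = R1 ‖ R2 ‖ R3 (parallel, all between nodes 0 and 1) = 1/(1/82000 + 1/13 + 1/12) = 6.24 Ω
R_eq = 6.24 Ω

Final answer: 6.24 Ω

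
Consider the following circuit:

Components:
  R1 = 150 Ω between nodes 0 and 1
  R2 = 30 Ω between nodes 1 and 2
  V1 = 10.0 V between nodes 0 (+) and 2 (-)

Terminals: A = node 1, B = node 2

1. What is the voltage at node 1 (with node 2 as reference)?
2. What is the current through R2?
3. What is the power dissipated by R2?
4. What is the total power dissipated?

Nodal analysis, taking node 2 as the 0 V reference.
Source V1 fixes V_0 = 10 V.
KCL at each unknown node (sum of currents leaving = 0; resistances in Ω):
  Node 1: (V_1 - 10)/150 + (V_1 - 0)/30 = 0
Collecting terms: 0.04 × V_1 = 0.06667  =>  V_1 = 1.667 V
Part 1:
  Read off the nodal solution: V_1 = 1.667 V
Part 2:
  I_R2 = (V_1 - V_2)/R2 = (1.667 - 0)/30 = 0.05556 A
  Magnitude: I_R2 = 0.05556 A
Part 3:
  I_R2 = (V_1 - V_2)/R2 = (1.667 - 0)/30 = 0.05556 A
  P_R2 = I_R2² × R2 = (0.05556)² × 30 = 0.09259 W
Part 4:
  Power in each resistor, P = (ΔV)²/R:
    P_R1 = (10 - 1.667)²/150 = 0.463 W
    P_R2 = (1.667 - 0)²/30 = 0.09259 W
  P_total = P_R1 + P_R2 = 0.5556 W

Final answers:
1. V_1 = 1.667 V
2. I_R2 = 0.05556 A
3. P_R2 = 0.09259 W
4. P_total = 0.5556 W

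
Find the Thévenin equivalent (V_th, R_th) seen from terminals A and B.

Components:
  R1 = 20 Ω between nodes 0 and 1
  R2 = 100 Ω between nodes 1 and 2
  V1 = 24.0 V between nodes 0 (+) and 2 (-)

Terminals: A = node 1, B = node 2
Step 1 — V_th is the open-circuit voltage V_A - V_B (nothing connected across the terminals).
Nodal analysis, taking node 2 as the 0 V reference.
Source V1 fixes V_0 = 24 V.
KCL at each unknown node (sum of currents leaving = 0; resistances in Ω):
  Node 1: (V_1 - 24)/20 + (V_1 - 0)/100 = 0
Collecting terms: 0.06 × V_1 = 1.2  =>  V_1 = 20 V
V_th = V_1 - V_2 = 20 - 0 = 20 V
Step 2 — R_th: zero the source — replace V1 by a short circuit (node 2 merges into node 0) — and find the resistance seen between A (node 1) and B (node 0).
Reduce the network between node 1 (A) and node 0 (B) by series/parallel combination:
  Rp1 = R1 ‖ R2 (parallel, both between nodes 0 and 1) = 1/(1/20 + 1/100) = 16.67 Ω
R_th = 16.67 Ω

Final answer: V_th = 20 V, R_th = 16.67 Ω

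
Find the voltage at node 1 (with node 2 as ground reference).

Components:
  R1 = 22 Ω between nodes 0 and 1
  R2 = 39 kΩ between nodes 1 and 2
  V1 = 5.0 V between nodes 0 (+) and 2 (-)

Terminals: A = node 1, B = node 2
Nodal analysis, taking node 2 as the 0 V reference.
Source V1 fixes V_0 = 5 V.
KCL at each unknown node (sum of currents leaving = 0; resistances in Ω):
  Node 1: (V_1 - 5)/22 + (V_1 - 0)/39000 = 0
Collecting terms: 0.04548 × V_1 = 0.2273  =>  V_1 = 4.997 V
The requested potential is V_1 = 4.997 V.

Final answer: V_1 = 4.997 V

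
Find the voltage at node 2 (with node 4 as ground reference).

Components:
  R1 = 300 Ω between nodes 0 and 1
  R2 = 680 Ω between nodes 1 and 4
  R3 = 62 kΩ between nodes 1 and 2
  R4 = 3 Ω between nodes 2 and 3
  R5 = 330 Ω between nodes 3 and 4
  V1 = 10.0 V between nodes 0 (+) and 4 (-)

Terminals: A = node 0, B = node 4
Nodal analysis, taking node 4 as the 0 V reference.
Source V1 fixes V_0 = 10 V.
KCL at each unknown node (sum of currents leaving = 0; resistances in Ω):
  Node 1: (V_1 - 10)/300 + (V_1 - 0)/680 + (V_1 - V_2)/62000 = 0
  Node 2: (V_2 - V_1)/62000 + (V_2 - V_3)/3 = 0
  Node 3: (V_3 - V_2)/3 + (V_3 - 0)/330 = 0
Collecting terms (coefficients in siemens):
  0.00482·V_1 - 0.00001613·V_2 = 0.03333
  0.3333·V_2 - 0.00001613·V_1 - 0.3333·V_3 = 0
  0.3364·V_3 - 0.3333·V_2 = 0
Solving these 3 simultaneous equations (Gaussian elimination) gives:
  V_1 = 6.916 V, V_2 = 0.03695 V, V_3 = 0.03661 V
The requested potential is V_2 = 0.03695 V.

Final answer: V_2 = 0.03695 V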